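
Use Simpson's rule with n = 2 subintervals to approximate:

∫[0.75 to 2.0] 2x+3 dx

f(x) = 2x+3
a = 0.75, b = 2.0, n = 2
h = (b - a)/n = 0.625000

Simpson's rule: (h/3)[f(x₀) + 4f(x₁) + 2f(x₂) + ... + f(xₙ)]

x_0 = 0.7500, f(x_0) = 4.500000, coefficient = 1
x_1 = 1.3750, f(x_1) = 5.750000, coefficient = 4
x_2 = 2.0000, f(x_2) = 7.000000, coefficient = 1

I ≈ (0.625000/3) × 34.500000 = 7.187500
Exact value: 7.187500
Error: 0.000000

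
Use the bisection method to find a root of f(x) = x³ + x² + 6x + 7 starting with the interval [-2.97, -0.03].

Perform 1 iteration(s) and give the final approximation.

f(x) = x³ + x² + 6x + 7
Initial interval: [-2.97, -0.03]

Iteration 1:
  c_1 = (-2.970000 + (-0.030000))/2 = -1.500000
  f(c_1) = f(-1.500000) = -3.125000
  f(a) × f(c) ≥ 0, new interval: [-1.500000, -0.030000]

After 1 iteration(s), the approximation is c_1 = -1.500000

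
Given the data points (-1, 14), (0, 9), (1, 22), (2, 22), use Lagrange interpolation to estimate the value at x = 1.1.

Lagrange interpolation formula:
P(x) = Σ yᵢ × Lᵢ(x)
where Lᵢ(x) = Π_{j≠i} (x - xⱼ)/(xᵢ - xⱼ)

L_0(1.1) = (1.1 - 0)/(-1 - 0) × (1.1 - 1)/(-1 - 1) × (1.1 - 2)/(-1 - 2) = 0.016500
L_1(1.1) = (1.1 - (-1))/(0 - (-1)) × (1.1 - 1)/(0 - 1) × (1.1 - 2)/(0 - 2) = -0.094500
L_2(1.1) = (1.1 - (-1))/(1 - (-1)) × (1.1 - 0)/(1 - 0) × (1.1 - 2)/(1 - 2) = 1.039500
L_3(1.1) = (1.1 - (-1))/(2 - (-1)) × (1.1 - 0)/(2 - 0) × (1.1 - 1)/(2 - 1) = 0.038500

P(1.1) = 14×L_0(1.1) + 9×L_1(1.1) + 22×L_2(1.1) + 22×L_3(1.1)
P(1.1) = 23.096500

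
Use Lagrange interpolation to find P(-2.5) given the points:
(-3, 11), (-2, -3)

Lagrange interpolation formula:
P(x) = Σ yᵢ × Lᵢ(x)
where Lᵢ(x) = Π_{j≠i} (x - xⱼ)/(xᵢ - xⱼ)

L_0(-2.5) = (-2.5 - (-2))/(-3 - (-2)) = 0.500000
L_1(-2.5) = (-2.5 - (-3))/(-2 - (-3)) = 0.500000

P(-2.5) = 11×L_0(-2.5) + (-3)×L_1(-2.5)
P(-2.5) = 4.000000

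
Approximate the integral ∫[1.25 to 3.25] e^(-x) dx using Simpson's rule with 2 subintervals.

f(x) = e^(-x)
a = 1.25, b = 3.25, n = 2
h = (b - a)/n = 1.000000

Simpson's rule: (h/3)[f(x₀) + 4f(x₁) + 2f(x₂) + ... + f(xₙ)]

x_0 = 1.2500, f(x_0) = 0.286505, coefficient = 1
x_1 = 2.2500, f(x_1) = 0.105399, coefficient = 4
x_2 = 3.2500, f(x_2) = 0.038774, coefficient = 1

I ≈ (1.000000/3) × 0.746876 = 0.248959
Exact value: 0.247731
Error: 0.001228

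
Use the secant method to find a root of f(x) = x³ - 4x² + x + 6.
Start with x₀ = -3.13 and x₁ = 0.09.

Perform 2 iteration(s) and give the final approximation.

f(x) = x³ - 4x² + x + 6
x₀ = -3.13, x₁ = 0.09

Secant formula: x_{n+1} = x_n - f(x_n)(x_n - x_{n-1})/(f(x_n) - f(x_{n-1}))

Iteration 1:
  f(-3.130000) = -66.981897
  f(0.090000) = 6.058329
  x_2 = 0.090000 - 6.058329×(0.090000 - (-3.130000))/(6.058329 - (-66.981897))
       = -0.177083
Iteration 2:
  f(0.090000) = 6.058329
  f(-0.177083) = 5.691930
  x_3 = -0.177083 - 5.691930×(-0.177083 - 0.090000)/(5.691930 - 6.058329)
       = -4.326162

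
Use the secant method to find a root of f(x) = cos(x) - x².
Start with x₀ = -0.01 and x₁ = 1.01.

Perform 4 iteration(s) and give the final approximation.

f(x) = cos(x) - x²
x₀ = -0.01, x₁ = 1.01

Secant formula: x_{n+1} = x_n - f(x_n)(x_n - x_{n-1})/(f(x_n) - f(x_{n-1}))

Iteration 1:
  f(-0.010000) = 0.999850
  f(1.010000) = -0.488239
  x_2 = 1.010000 - (-0.488239)×(1.010000 - (-0.010000))/(-0.488239 - 0.999850)
       = 0.675340
Iteration 2:
  f(1.010000) = -0.488239
  f(0.675340) = 0.324410
  x_3 = 0.675340 - 0.324410×(0.675340 - 1.010000)/(0.324410 - (-0.488239))
       = 0.808937
Iteration 3:
  f(0.675340) = 0.324410
  f(0.808937) = 0.035890
  x_4 = 0.808937 - 0.035890×(0.808937 - 0.675340)/(0.035890 - 0.324410)
       = 0.825555
Iteration 4:
  f(0.808937) = 0.035890
  f(0.825555) = -0.003392
  x_5 = 0.825555 - (-0.003392)×(0.825555 - 0.808937)/(-0.003392 - 0.035890)
       = 0.824120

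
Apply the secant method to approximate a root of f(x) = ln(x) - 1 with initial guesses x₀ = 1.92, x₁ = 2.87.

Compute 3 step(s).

f(x) = ln(x) - 1
x₀ = 1.92, x₁ = 2.87

Secant formula: x_{n+1} = x_n - f(x_n)(x_n - x_{n-1})/(f(x_n) - f(x_{n-1}))

Iteration 1:
  f(1.920000) = -0.347675
  f(2.870000) = 0.054312
  x_2 = 2.870000 - 0.054312×(2.870000 - 1.920000)/(0.054312 - (-0.347675))
       = 2.741646
Iteration 2:
  f(2.870000) = 0.054312
  f(2.741646) = 0.008559
  x_3 = 2.741646 - 0.008559×(2.741646 - 2.870000)/(0.008559 - 0.054312)
       = 2.717637
Iteration 3:
  f(2.741646) = 0.008559
  f(2.717637) = -0.000237
  x_4 = 2.717637 - (-0.000237)×(2.717637 - 2.741646)/(-0.000237 - 0.008559)
       = 2.718285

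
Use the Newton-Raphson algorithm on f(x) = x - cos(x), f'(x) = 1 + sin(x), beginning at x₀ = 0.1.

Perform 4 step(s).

f(x) = x - cos(x)
f'(x) = 1 + sin(x)
x₀ = 0.1

Newton-Raphson formula: x_{n+1} = x_n - f(x_n)/f'(x_n)

Iteration 1:
  f(0.100000) = -0.895004
  f'(0.100000) = 1.099833
  x_1 = 0.100000 - (-0.895004)/1.099833 = 0.913763
Iteration 2:
  f(0.913763) = 0.302993
  f'(0.913763) = 1.791808
  x_2 = 0.913763 - 0.302993/1.791808 = 0.744664
Iteration 3:
  f(0.744664) = 0.009349
  f'(0.744664) = 1.677725
  x_3 = 0.744664 - 0.009349/1.677725 = 0.739092
Iteration 4:
  f(0.739092) = 0.000011
  f'(0.739092) = 1.673617
  x_4 = 0.739092 - 0.000011/1.673617 = 0.739085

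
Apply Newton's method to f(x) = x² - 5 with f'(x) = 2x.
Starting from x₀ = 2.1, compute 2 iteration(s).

f(x) = x² - 5
f'(x) = 2x
x₀ = 2.1

Newton-Raphson formula: x_{n+1} = x_n - f(x_n)/f'(x_n)

Iteration 1:
  f(2.100000) = -0.590000
  f'(2.100000) = 4.200000
  x_1 = 2.100000 - (-0.590000)/4.200000 = 2.240476
Iteration 2:
  f(2.240476) = 0.019734
  f'(2.240476) = 4.480952
  x_2 = 2.240476 - 0.019734/4.480952 = 2.236072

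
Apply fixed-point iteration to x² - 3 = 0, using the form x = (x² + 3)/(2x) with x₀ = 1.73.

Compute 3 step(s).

Equation: x² - 3 = 0
Fixed-point form: x = (x² + 3)/(2x)
x₀ = 1.73

x_1 = g(1.730000) = 1.732052
x_2 = g(1.732052) = 1.732051
x_3 = g(1.732051) = 1.732051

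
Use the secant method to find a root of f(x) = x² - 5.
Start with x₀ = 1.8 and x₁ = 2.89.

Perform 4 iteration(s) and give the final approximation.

f(x) = x² - 5
x₀ = 1.8, x₁ = 2.89

Secant formula: x_{n+1} = x_n - f(x_n)(x_n - x_{n-1})/(f(x_n) - f(x_{n-1}))

Iteration 1:
  f(1.800000) = -1.760000
  f(2.890000) = 3.352100
  x_2 = 2.890000 - 3.352100×(2.890000 - 1.800000)/(3.352100 - (-1.760000))
       = 2.175267
Iteration 2:
  f(2.890000) = 3.352100
  f(2.175267) = -0.268216
  x_3 = 2.175267 - (-0.268216)×(2.175267 - 2.890000)/(-0.268216 - 3.352100)
       = 2.228218
Iteration 3:
  f(2.175267) = -0.268216
  f(2.228218) = -0.035043
  x_4 = 2.228218 - (-0.035043)×(2.228218 - 2.175267)/(-0.035043 - (-0.268216))
       = 2.236176
Iteration 4:
  f(2.228218) = -0.035043
  f(2.236176) = 0.000485
  x_5 = 2.236176 - 0.000485×(2.236176 - 2.228218)/(0.000485 - (-0.035043))
       = 2.236068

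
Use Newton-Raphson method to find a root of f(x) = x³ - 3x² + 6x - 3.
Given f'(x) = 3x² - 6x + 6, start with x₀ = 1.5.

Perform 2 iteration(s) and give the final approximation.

f(x) = x³ - 3x² + 6x - 3
f'(x) = 3x² - 6x + 6
x₀ = 1.5

Newton-Raphson formula: x_{n+1} = x_n - f(x_n)/f'(x_n)

Iteration 1:
  f(1.500000) = 2.625000
  f'(1.500000) = 3.750000
  x_1 = 1.500000 - 2.625000/3.750000 = 0.800000
Iteration 2:
  f(0.800000) = 0.392000
  f'(0.800000) = 3.120000
  x_2 = 0.800000 - 0.392000/3.120000 = 0.674359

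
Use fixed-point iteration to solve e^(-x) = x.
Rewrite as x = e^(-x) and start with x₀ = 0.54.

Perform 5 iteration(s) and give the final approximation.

Equation: e^(-x) = x
Fixed-point form: x = e^(-x)
x₀ = 0.54

x_1 = g(0.540000) = 0.582748
x_2 = g(0.582748) = 0.558362
x_3 = g(0.558362) = 0.572146
x_4 = g(0.572146) = 0.564313
x_5 = g(0.564313) = 0.568751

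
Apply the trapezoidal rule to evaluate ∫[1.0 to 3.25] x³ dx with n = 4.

f(x) = x³
a = 1.0, b = 3.25, n = 4
h = (b - a)/n = 0.562500

Trapezoidal rule: (h/2)[f(x₀) + 2f(x₁) + 2f(x₂) + ... + f(xₙ)]

x_0 = 1.0000, f(x_0) = 1.000000, coefficient = 1
x_1 = 1.5625, f(x_1) = 3.814697, coefficient = 2
x_2 = 2.1250, f(x_2) = 9.595703, coefficient = 2
x_3 = 2.6875, f(x_3) = 19.410889, coefficient = 2
x_4 = 3.2500, f(x_4) = 34.328125, coefficient = 1

I ≈ (0.562500/2) × 100.970703 = 28.398010
Exact value: 27.641602
Error: 0.756409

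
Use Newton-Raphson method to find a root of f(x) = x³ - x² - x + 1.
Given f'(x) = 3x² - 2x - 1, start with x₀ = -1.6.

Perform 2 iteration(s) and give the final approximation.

f(x) = x³ - x² - x + 1
f'(x) = 3x² - 2x - 1
x₀ = -1.6

Newton-Raphson formula: x_{n+1} = x_n - f(x_n)/f'(x_n)

Iteration 1:
  f(-1.600000) = -4.056000
  f'(-1.600000) = 9.880000
  x_1 = -1.600000 - (-4.056000)/9.880000 = -1.189474
Iteration 2:
  f(-1.189474) = -0.908298
  f'(-1.189474) = 5.623490
  x_2 = -1.189474 - (-0.908298)/5.623490 = -1.027955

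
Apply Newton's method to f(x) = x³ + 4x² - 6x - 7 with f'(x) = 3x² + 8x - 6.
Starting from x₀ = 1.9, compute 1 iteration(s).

f(x) = x³ + 4x² - 6x - 7
f'(x) = 3x² + 8x - 6
x₀ = 1.9

Newton-Raphson formula: x_{n+1} = x_n - f(x_n)/f'(x_n)

Iteration 1:
  f(1.900000) = 2.899000
  f'(1.900000) = 20.030000
  x_1 = 1.900000 - 2.899000/20.030000 = 1.755267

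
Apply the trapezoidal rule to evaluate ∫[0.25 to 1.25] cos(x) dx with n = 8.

f(x) = cos(x)
a = 0.25, b = 1.25, n = 8
h = (b - a)/n = 0.125000

Trapezoidal rule: (h/2)[f(x₀) + 2f(x₁) + 2f(x₂) + ... + f(xₙ)]

x_0 = 0.2500, f(x_0) = 0.968912, coefficient = 1
x_1 = 0.3750, f(x_1) = 0.930508, coefficient = 2
x_2 = 0.5000, f(x_2) = 0.877583, coefficient = 2
x_3 = 0.6250, f(x_3) = 0.810963, coefficient = 2
x_4 = 0.7500, f(x_4) = 0.731689, coefficient = 2
x_5 = 0.8750, f(x_5) = 0.640997, coefficient = 2
x_6 = 1.0000, f(x_6) = 0.540302, coefficient = 2
x_7 = 1.1250, f(x_7) = 0.431177, coefficient = 2
x_8 = 1.2500, f(x_8) = 0.315322, coefficient = 1

I ≈ (0.125000/2) × 11.210670 = 0.700667
Exact value: 0.701581
Error: 0.000914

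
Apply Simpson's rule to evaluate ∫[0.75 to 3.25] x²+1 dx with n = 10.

f(x) = x²+1
a = 0.75, b = 3.25, n = 10
h = (b - a)/n = 0.250000

Simpson's rule: (h/3)[f(x₀) + 4f(x₁) + 2f(x₂) + ... + f(xₙ)]

x_0 = 0.7500, f(x_0) = 1.562500, coefficient = 1
x_1 = 1.0000, f(x_1) = 2.000000, coefficient = 4
x_2 = 1.2500, f(x_2) = 2.562500, coefficient = 2
x_3 = 1.5000, f(x_3) = 3.250000, coefficient = 4
x_4 = 1.7500, f(x_4) = 4.062500, coefficient = 2
x_5 = 2.0000, f(x_5) = 5.000000, coefficient = 4
x_6 = 2.2500, f(x_6) = 6.062500, coefficient = 2
x_7 = 2.5000, f(x_7) = 7.250000, coefficient = 4
x_8 = 2.7500, f(x_8) = 8.562500, coefficient = 2
x_9 = 3.0000, f(x_9) = 10.000000, coefficient = 4
x_10 = 3.2500, f(x_10) = 11.562500, coefficient = 1

I ≈ (0.250000/3) × 165.625000 = 13.802083
Exact value: 13.802083
Error: 0.000000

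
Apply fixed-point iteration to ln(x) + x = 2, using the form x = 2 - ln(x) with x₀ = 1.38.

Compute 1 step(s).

Equation: ln(x) + x = 2
Fixed-point form: x = 2 - ln(x)
x₀ = 1.38

x_1 = g(1.380000) = 1.677917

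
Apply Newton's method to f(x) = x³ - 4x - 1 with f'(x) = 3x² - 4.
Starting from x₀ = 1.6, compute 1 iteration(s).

f(x) = x³ - 4x - 1
f'(x) = 3x² - 4
x₀ = 1.6

Newton-Raphson formula: x_{n+1} = x_n - f(x_n)/f'(x_n)

Iteration 1:
  f(1.600000) = -3.304000
  f'(1.600000) = 3.680000
  x_1 = 1.600000 - (-3.304000)/3.680000 = 2.497826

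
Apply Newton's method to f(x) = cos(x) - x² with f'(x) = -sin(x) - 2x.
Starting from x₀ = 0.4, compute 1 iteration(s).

f(x) = cos(x) - x²
f'(x) = -sin(x) - 2x
x₀ = 0.4

Newton-Raphson formula: x_{n+1} = x_n - f(x_n)/f'(x_n)

Iteration 1:
  f(0.400000) = 0.761061
  f'(0.400000) = -1.189418
  x_1 = 0.400000 - 0.761061/(-1.189418) = 1.039860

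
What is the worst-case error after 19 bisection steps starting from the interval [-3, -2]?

Bisection error bound: |error| ≤ (b-a)/2^n
|error| ≤ (-2 - (-3))/2^19 = 1/2^19
|error| ≤ 0.0000019073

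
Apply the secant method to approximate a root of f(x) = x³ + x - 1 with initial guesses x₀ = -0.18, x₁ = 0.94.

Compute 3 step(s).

f(x) = x³ + x - 1
x₀ = -0.18, x₁ = 0.94

Secant formula: x_{n+1} = x_n - f(x_n)(x_n - x_{n-1})/(f(x_n) - f(x_{n-1}))

Iteration 1:
  f(-0.180000) = -1.185832
  f(0.940000) = 0.770584
  x_2 = 0.940000 - 0.770584×(0.940000 - (-0.180000))/(0.770584 - (-1.185832))
       = 0.498860
Iteration 2:
  f(0.940000) = 0.770584
  f(0.498860) = -0.376994
  x_3 = 0.498860 - (-0.376994)×(0.498860 - 0.940000)/(-0.376994 - 0.770584)
       = 0.643780
Iteration 3:
  f(0.498860) = -0.376994
  f(0.643780) = -0.089404
  x_4 = 0.643780 - (-0.089404)×(0.643780 - 0.498860)/(-0.089404 - (-0.376994))
       = 0.688832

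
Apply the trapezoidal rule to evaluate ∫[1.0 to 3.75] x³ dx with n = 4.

f(x) = x³
a = 1.0, b = 3.75, n = 4
h = (b - a)/n = 0.687500

Trapezoidal rule: (h/2)[f(x₀) + 2f(x₁) + 2f(x₂) + ... + f(xₙ)]

x_0 = 1.0000, f(x_0) = 1.000000, coefficient = 1
x_1 = 1.6875, f(x_1) = 4.805420, coefficient = 2
x_2 = 2.3750, f(x_2) = 13.396484, coefficient = 2
x_3 = 3.0625, f(x_3) = 28.722900, coefficient = 2
x_4 = 3.7500, f(x_4) = 52.734375, coefficient = 1

I ≈ (0.687500/2) × 147.583984 = 50.731995
Exact value: 49.188477
Error: 1.543518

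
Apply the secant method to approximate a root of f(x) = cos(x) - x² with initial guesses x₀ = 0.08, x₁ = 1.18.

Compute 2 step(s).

f(x) = cos(x) - x²
x₀ = 0.08, x₁ = 1.18

Secant formula: x_{n+1} = x_n - f(x_n)(x_n - x_{n-1})/(f(x_n) - f(x_{n-1}))

Iteration 1:
  f(0.080000) = 0.990402
  f(1.180000) = -1.011475
  x_2 = 1.180000 - (-1.011475)×(1.180000 - 0.080000)/(-1.011475 - 0.990402)
       = 0.624210
Iteration 2:
  f(1.180000) = -1.011475
  f(0.624210) = 0.421787
  x_3 = 0.624210 - 0.421787×(0.624210 - 1.180000)/(0.421787 - (-1.011475))
       = 0.787770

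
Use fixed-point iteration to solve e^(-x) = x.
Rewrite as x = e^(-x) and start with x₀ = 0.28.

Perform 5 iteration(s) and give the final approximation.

Equation: e^(-x) = x
Fixed-point form: x = e^(-x)
x₀ = 0.28

x_1 = g(0.280000) = 0.755784
x_2 = g(0.755784) = 0.469642
x_3 = g(0.469642) = 0.625226
x_4 = g(0.625226) = 0.535141
x_5 = g(0.535141) = 0.585587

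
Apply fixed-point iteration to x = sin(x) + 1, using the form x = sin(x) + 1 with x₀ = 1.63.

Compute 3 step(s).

Equation: x = sin(x) + 1
Fixed-point form: x = sin(x) + 1
x₀ = 1.63

x_1 = g(1.630000) = 1.998248
x_2 = g(1.998248) = 1.910025
x_3 = g(1.910025) = 1.943012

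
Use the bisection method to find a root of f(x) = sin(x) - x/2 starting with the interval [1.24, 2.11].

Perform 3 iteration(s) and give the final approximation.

f(x) = sin(x) - x/2
Initial interval: [1.24, 2.11]

Iteration 1:
  c_1 = (1.240000 + 2.110000)/2 = 1.675000
  f(c_1) = f(1.675000) = 0.157076
  f(a) × f(c) ≥ 0, new interval: [1.675000, 2.110000]
Iteration 2:
  c_2 = (1.675000 + 2.110000)/2 = 1.892500
  f(c_2) = f(1.892500) = 0.002448
  f(a) × f(c) ≥ 0, new interval: [1.892500, 2.110000]
Iteration 3:
  c_3 = (1.892500 + 2.110000)/2 = 2.001250
  f(c_3) = f(2.001250) = -0.091848
  f(a) × f(c) < 0, new interval: [1.892500, 2.001250]

After 3 iteration(s), the approximation is c_3 = 2.001250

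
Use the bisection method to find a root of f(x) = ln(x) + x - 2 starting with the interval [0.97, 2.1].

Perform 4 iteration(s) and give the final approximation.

f(x) = ln(x) + x - 2
Initial interval: [0.97, 2.1]

Iteration 1:
  c_1 = (0.970000 + 2.100000)/2 = 1.535000
  f(c_1) = f(1.535000) = -0.036470
  f(a) × f(c) ≥ 0, new interval: [1.535000, 2.100000]
Iteration 2:
  c_2 = (1.535000 + 2.100000)/2 = 1.817500
  f(c_2) = f(1.817500) = 0.414962
  f(a) × f(c) < 0, new interval: [1.535000, 1.817500]
Iteration 3:
  c_3 = (1.535000 + 1.817500)/2 = 1.676250
  f(c_3) = f(1.676250) = 0.192809
  f(a) × f(c) < 0, new interval: [1.535000, 1.676250]
Iteration 4:
  c_4 = (1.535000 + 1.676250)/2 = 1.605625
  f(c_4) = f(1.605625) = 0.079138
  f(a) × f(c) < 0, new interval: [1.535000, 1.605625]

After 4 iteration(s), the approximation is c_4 = 1.605625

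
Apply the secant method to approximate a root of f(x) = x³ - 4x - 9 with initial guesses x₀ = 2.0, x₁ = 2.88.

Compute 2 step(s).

f(x) = x³ - 4x - 9
x₀ = 2.0, x₁ = 2.88

Secant formula: x_{n+1} = x_n - f(x_n)(x_n - x_{n-1})/(f(x_n) - f(x_{n-1}))

Iteration 1:
  f(2.000000) = -9.000000
  f(2.880000) = 3.367872
  x_2 = 2.880000 - 3.367872×(2.880000 - 2.000000)/(3.367872 - (-9.000000))
       = 2.640369
Iteration 2:
  f(2.880000) = 3.367872
  f(2.640369) = -1.154018
  x_3 = 2.640369 - (-1.154018)×(2.640369 - 2.880000)/(-1.154018 - 3.367872)
       = 2.701524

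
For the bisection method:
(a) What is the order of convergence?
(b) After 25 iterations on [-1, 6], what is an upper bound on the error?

(a) Bisection has linear (order 1) convergence; the error is halved each step.

(b) Error bound = (b-a)/2^n = (6 - (-1))/2^{25}
    = 7/2^{25}

(a) 1 (linear); (b) error ≤ 2.09e-07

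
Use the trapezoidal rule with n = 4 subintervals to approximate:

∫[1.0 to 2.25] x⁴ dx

f(x) = x⁴
a = 1.0, b = 2.25, n = 4
h = (b - a)/n = 0.312500

Trapezoidal rule: (h/2)[f(x₀) + 2f(x₁) + 2f(x₂) + ... + f(xₙ)]

x_0 = 1.0000, f(x_0) = 1.000000, coefficient = 1
x_1 = 1.3125, f(x_1) = 2.967545, coefficient = 2
x_2 = 1.6250, f(x_2) = 6.972900, coefficient = 2
x_3 = 1.9375, f(x_3) = 14.091812, coefficient = 2
x_4 = 2.2500, f(x_4) = 25.628906, coefficient = 1

I ≈ (0.312500/2) × 74.693420 = 11.670847
Exact value: 11.333008
Error: 0.337839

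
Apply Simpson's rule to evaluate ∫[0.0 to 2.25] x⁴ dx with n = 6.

f(x) = x⁴
a = 0.0, b = 2.25, n = 6
h = (b - a)/n = 0.375000

Simpson's rule: (h/3)[f(x₀) + 4f(x₁) + 2f(x₂) + ... + f(xₙ)]

x_0 = 0.0000, f(x_0) = 0.000000, coefficient = 1
x_1 = 0.3750, f(x_1) = 0.019775, coefficient = 4
x_2 = 0.7500, f(x_2) = 0.316406, coefficient = 2
x_3 = 1.1250, f(x_3) = 1.601807, coefficient = 4
x_4 = 1.5000, f(x_4) = 5.062500, coefficient = 2
x_5 = 1.8750, f(x_5) = 12.359619, coefficient = 4
x_6 = 2.2500, f(x_6) = 25.628906, coefficient = 1

I ≈ (0.375000/3) × 92.311523 = 11.538940
Exact value: 11.533008
Error: 0.005933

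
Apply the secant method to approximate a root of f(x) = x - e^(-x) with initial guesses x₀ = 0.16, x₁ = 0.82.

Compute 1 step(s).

f(x) = x - e^(-x)
x₀ = 0.16, x₁ = 0.82

Secant formula: x_{n+1} = x_n - f(x_n)(x_n - x_{n-1})/(f(x_n) - f(x_{n-1}))

Iteration 1:
  f(0.160000) = -0.692144
  f(0.820000) = 0.379568
  x_2 = 0.820000 - 0.379568×(0.820000 - 0.160000)/(0.379568 - (-0.692144))
       = 0.586248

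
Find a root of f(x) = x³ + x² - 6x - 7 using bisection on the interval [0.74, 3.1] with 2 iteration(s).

f(x) = x³ + x² - 6x - 7
Initial interval: [0.74, 3.1]

Iteration 1:
  c_1 = (0.740000 + 3.100000)/2 = 1.920000
  f(c_1) = f(1.920000) = -7.755712
  f(a) × f(c) ≥ 0, new interval: [1.920000, 3.100000]
Iteration 2:
  c_2 = (1.920000 + 3.100000)/2 = 2.510000
  f(c_2) = f(2.510000) = 0.053351
  f(a) × f(c) < 0, new interval: [1.920000, 2.510000]

After 2 iteration(s), the approximation is c_2 = 2.510000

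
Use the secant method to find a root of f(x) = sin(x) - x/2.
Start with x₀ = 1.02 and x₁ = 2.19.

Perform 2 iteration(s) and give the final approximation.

f(x) = sin(x) - x/2
x₀ = 1.02, x₁ = 2.19

Secant formula: x_{n+1} = x_n - f(x_n)(x_n - x_{n-1})/(f(x_n) - f(x_{n-1}))

Iteration 1:
  f(1.020000) = 0.342108
  f(2.190000) = -0.280659
  x_2 = 2.190000 - (-0.280659)×(2.190000 - 1.020000)/(-0.280659 - 0.342108)
       = 1.662722
Iteration 2:
  f(2.190000) = -0.280659
  f(1.662722) = 0.164417
  x_3 = 1.662722 - 0.164417×(1.662722 - 2.190000)/(0.164417 - (-0.280659))
       = 1.857505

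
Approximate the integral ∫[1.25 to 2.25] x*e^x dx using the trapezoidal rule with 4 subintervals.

f(x) = x*e^x
a = 1.25, b = 2.25, n = 4
h = (b - a)/n = 0.250000

Trapezoidal rule: (h/2)[f(x₀) + 2f(x₁) + 2f(x₂) + ... + f(xₙ)]

x_0 = 1.2500, f(x_0) = 4.362929, coefficient = 1
x_1 = 1.5000, f(x_1) = 6.722534, coefficient = 2
x_2 = 1.7500, f(x_2) = 10.070555, coefficient = 2
x_3 = 2.0000, f(x_3) = 14.778112, coefficient = 2
x_4 = 2.2500, f(x_4) = 21.347406, coefficient = 1

I ≈ (0.250000/2) × 88.852735 = 11.106592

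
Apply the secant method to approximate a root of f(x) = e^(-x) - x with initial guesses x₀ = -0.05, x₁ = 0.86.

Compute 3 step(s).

f(x) = e^(-x) - x
x₀ = -0.05, x₁ = 0.86

Secant formula: x_{n+1} = x_n - f(x_n)(x_n - x_{n-1})/(f(x_n) - f(x_{n-1}))

Iteration 1:
  f(-0.050000) = 1.101271
  f(0.860000) = -0.436838
  x_2 = 0.860000 - (-0.436838)×(0.860000 - (-0.050000))/(-0.436838 - 1.101271)
       = 0.601551
Iteration 2:
  f(0.860000) = -0.436838
  f(0.601551) = -0.053590
  x_3 = 0.601551 - (-0.053590)×(0.601551 - 0.860000)/(-0.053590 - (-0.436838))
       = 0.565412
Iteration 3:
  f(0.601551) = -0.053590
  f(0.565412) = 0.002714
  x_4 = 0.565412 - 0.002714×(0.565412 - 0.601551)/(0.002714 - (-0.053590))
       = 0.567154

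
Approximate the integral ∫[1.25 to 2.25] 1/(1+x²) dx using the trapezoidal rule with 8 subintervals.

f(x) = 1/(1+x²)
a = 1.25, b = 2.25, n = 8
h = (b - a)/n = 0.125000

Trapezoidal rule: (h/2)[f(x₀) + 2f(x₁) + 2f(x₂) + ... + f(xₙ)]

x_0 = 1.2500, f(x_0) = 0.390244, coefficient = 1
x_1 = 1.3750, f(x_1) = 0.345946, coefficient = 2
x_2 = 1.5000, f(x_2) = 0.307692, coefficient = 2
x_3 = 1.6250, f(x_3) = 0.274678, coefficient = 2
x_4 = 1.7500, f(x_4) = 0.246154, coefficient = 2
x_5 = 1.8750, f(x_5) = 0.221453, coefficient = 2
x_6 = 2.0000, f(x_6) = 0.200000, coefficient = 2
x_7 = 2.1250, f(x_7) = 0.181303, coefficient = 2
x_8 = 2.2500, f(x_8) = 0.164948, coefficient = 1

I ≈ (0.125000/2) × 4.109646 = 0.256853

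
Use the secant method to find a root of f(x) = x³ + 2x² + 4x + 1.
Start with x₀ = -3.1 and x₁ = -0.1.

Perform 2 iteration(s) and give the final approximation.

f(x) = x³ + 2x² + 4x + 1
x₀ = -3.1, x₁ = -0.1

Secant formula: x_{n+1} = x_n - f(x_n)(x_n - x_{n-1})/(f(x_n) - f(x_{n-1}))

Iteration 1:
  f(-3.100000) = -21.971000
  f(-0.100000) = 0.619000
  x_2 = -0.100000 - 0.619000×(-0.100000 - (-3.100000))/(0.619000 - (-21.971000))
       = -0.182205
Iteration 2:
  f(-0.100000) = 0.619000
  f(-0.182205) = 0.331530
  x_3 = -0.182205 - 0.331530×(-0.182205 - (-0.100000))/(0.331530 - 0.619000)
       = -0.277008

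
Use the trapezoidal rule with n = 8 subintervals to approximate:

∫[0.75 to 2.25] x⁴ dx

f(x) = x⁴
a = 0.75, b = 2.25, n = 8
h = (b - a)/n = 0.187500

Trapezoidal rule: (h/2)[f(x₀) + 2f(x₁) + 2f(x₂) + ... + f(xₙ)]

x_0 = 0.7500, f(x_0) = 0.316406, coefficient = 1
x_1 = 0.9375, f(x_1) = 0.772476, coefficient = 2
x_2 = 1.1250, f(x_2) = 1.601807, coefficient = 2
x_3 = 1.3125, f(x_3) = 2.967545, coefficient = 2
x_4 = 1.5000, f(x_4) = 5.062500, coefficient = 2
x_5 = 1.6875, f(x_5) = 8.109146, coefficient = 2
x_6 = 1.8750, f(x_6) = 12.359619, coefficient = 2
x_7 = 2.0625, f(x_7) = 18.095718, coefficient = 2
x_8 = 2.2500, f(x_8) = 25.628906, coefficient = 1

I ≈ (0.187500/2) × 123.882935 = 11.614025
Exact value: 11.485547
Error: 0.128478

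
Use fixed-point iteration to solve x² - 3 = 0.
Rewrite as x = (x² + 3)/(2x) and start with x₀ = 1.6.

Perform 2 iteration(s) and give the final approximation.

Equation: x² - 3 = 0
Fixed-point form: x = (x² + 3)/(2x)
x₀ = 1.6

x_1 = g(1.600000) = 1.737500
x_2 = g(1.737500) = 1.732059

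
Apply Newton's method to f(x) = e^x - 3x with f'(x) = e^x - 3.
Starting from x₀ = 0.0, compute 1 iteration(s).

f(x) = e^x - 3x
f'(x) = e^x - 3
x₀ = 0.0

Newton-Raphson formula: x_{n+1} = x_n - f(x_n)/f'(x_n)

Iteration 1:
  f(0.000000) = 1.000000
  f'(0.000000) = -2.000000
  x_1 = 0.000000 - 1.000000/(-2.000000) = 0.500000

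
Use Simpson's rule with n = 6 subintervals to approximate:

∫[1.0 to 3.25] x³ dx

f(x) = x³
a = 1.0, b = 3.25, n = 6
h = (b - a)/n = 0.375000

Simpson's rule: (h/3)[f(x₀) + 4f(x₁) + 2f(x₂) + ... + f(xₙ)]

x_0 = 1.0000, f(x_0) = 1.000000, coefficient = 1
x_1 = 1.3750, f(x_1) = 2.599609, coefficient = 4
x_2 = 1.7500, f(x_2) = 5.359375, coefficient = 2
x_3 = 2.1250, f(x_3) = 9.595703, coefficient = 4
x_4 = 2.5000, f(x_4) = 15.625000, coefficient = 2
x_5 = 2.8750, f(x_5) = 23.763672, coefficient = 4
x_6 = 3.2500, f(x_6) = 34.328125, coefficient = 1

I ≈ (0.375000/3) × 221.132812 = 27.641602
Exact value: 27.641602
Error: 0.000000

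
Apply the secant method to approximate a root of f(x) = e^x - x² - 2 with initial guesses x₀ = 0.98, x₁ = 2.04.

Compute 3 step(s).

f(x) = e^x - x² - 2
x₀ = 0.98, x₁ = 2.04

Secant formula: x_{n+1} = x_n - f(x_n)(x_n - x_{n-1})/(f(x_n) - f(x_{n-1}))

Iteration 1:
  f(0.980000) = -0.295944
  f(2.040000) = 1.529009
  x_2 = 2.040000 - 1.529009×(2.040000 - 0.980000)/(1.529009 - (-0.295944))
       = 1.151895
Iteration 2:
  f(2.040000) = 1.529009
  f(1.151895) = -0.162679
  x_3 = 1.151895 - (-0.162679)×(1.151895 - 2.040000)/(-0.162679 - 1.529009)
       = 1.237298
Iteration 3:
  f(1.151895) = -0.162679
  f(1.237298) = -0.084617
  x_4 = 1.237298 - (-0.084617)×(1.237298 - 1.151895)/(-0.084617 - (-0.162679))
       = 1.329873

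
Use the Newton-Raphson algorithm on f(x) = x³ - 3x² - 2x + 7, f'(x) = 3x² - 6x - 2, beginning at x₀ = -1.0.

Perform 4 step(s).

f(x) = x³ - 3x² - 2x + 7
f'(x) = 3x² - 6x - 2
x₀ = -1.0

Newton-Raphson formula: x_{n+1} = x_n - f(x_n)/f'(x_n)

Iteration 1:
  f(-1.000000) = 5.000000
  f'(-1.000000) = 7.000000
  x_1 = -1.000000 - 5.000000/7.000000 = -1.714286
Iteration 2:
  f(-1.714286) = -3.425656
  f'(-1.714286) = 17.102041
  x_2 = -1.714286 - (-3.425656)/17.102041 = -1.513979
Iteration 3:
  f(-1.513979) = -0.318678
  f'(-1.513979) = 13.960269
  x_3 = -1.513979 - (-0.318678)/13.960269 = -1.491151
Iteration 4:
  f(-1.491151) = -0.003918
  f'(-1.491151) = 13.617506
  x_4 = -1.491151 - (-0.003918)/13.617506 = -1.490864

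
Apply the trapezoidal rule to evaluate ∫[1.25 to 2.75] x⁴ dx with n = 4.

f(x) = x⁴
a = 1.25, b = 2.75, n = 4
h = (b - a)/n = 0.375000

Trapezoidal rule: (h/2)[f(x₀) + 2f(x₁) + 2f(x₂) + ... + f(xₙ)]

x_0 = 1.2500, f(x_0) = 2.441406, coefficient = 1
x_1 = 1.6250, f(x_1) = 6.972900, coefficient = 2
x_2 = 2.0000, f(x_2) = 16.000000, coefficient = 2
x_3 = 2.3750, f(x_3) = 31.816650, coefficient = 2
x_4 = 2.7500, f(x_4) = 57.191406, coefficient = 1

I ≈ (0.375000/2) × 169.211914 = 31.727234
Exact value: 30.844922
Error: 0.882312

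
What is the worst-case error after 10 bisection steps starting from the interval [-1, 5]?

Bisection error bound: |error| ≤ (b-a)/2^n
|error| ≤ (5 - (-1))/2^10 = 6/2^10
|error| ≤ 0.0058593750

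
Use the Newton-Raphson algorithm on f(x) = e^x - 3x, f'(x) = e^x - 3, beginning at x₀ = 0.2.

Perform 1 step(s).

f(x) = e^x - 3x
f'(x) = e^x - 3
x₀ = 0.2

Newton-Raphson formula: x_{n+1} = x_n - f(x_n)/f'(x_n)

Iteration 1:
  f(0.200000) = 0.621403
  f'(0.200000) = -1.778597
  x_1 = 0.200000 - 0.621403/(-1.778597) = 0.549378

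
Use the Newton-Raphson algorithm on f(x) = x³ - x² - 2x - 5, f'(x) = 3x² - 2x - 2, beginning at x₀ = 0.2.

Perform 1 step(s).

f(x) = x³ - x² - 2x - 5
f'(x) = 3x² - 2x - 2
x₀ = 0.2

Newton-Raphson formula: x_{n+1} = x_n - f(x_n)/f'(x_n)

Iteration 1:
  f(0.200000) = -5.432000
  f'(0.200000) = -2.280000
  x_1 = 0.200000 - (-5.432000)/(-2.280000) = -2.182456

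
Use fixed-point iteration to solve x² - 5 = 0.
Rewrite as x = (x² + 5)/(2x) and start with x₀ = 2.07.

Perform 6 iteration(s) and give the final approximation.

Equation: x² - 5 = 0
Fixed-point form: x = (x² + 5)/(2x)
x₀ = 2.07

x_1 = g(2.070000) = 2.242729
x_2 = g(2.242729) = 2.236078
x_3 = g(2.236078) = 2.236068
x_4 = g(2.236068) = 2.236068
x_5 = g(2.236068) = 2.236068
x_6 = g(2.236068) = 2.236068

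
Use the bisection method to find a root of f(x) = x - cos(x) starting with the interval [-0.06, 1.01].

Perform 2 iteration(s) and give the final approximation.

f(x) = x - cos(x)
Initial interval: [-0.06, 1.01]

Iteration 1:
  c_1 = (-0.060000 + 1.010000)/2 = 0.475000
  f(c_1) = f(0.475000) = -0.414293
  f(a) × f(c) ≥ 0, new interval: [0.475000, 1.010000]
Iteration 2:
  c_2 = (0.475000 + 1.010000)/2 = 0.742500
  f(c_2) = f(0.742500) = 0.005719
  f(a) × f(c) < 0, new interval: [0.475000, 0.742500]

After 2 iteration(s), the approximation is c_2 = 0.742500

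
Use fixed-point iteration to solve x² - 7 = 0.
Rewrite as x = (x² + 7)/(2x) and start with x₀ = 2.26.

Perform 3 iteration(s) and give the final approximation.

Equation: x² - 7 = 0
Fixed-point form: x = (x² + 7)/(2x)
x₀ = 2.26

x_1 = g(2.260000) = 2.678673
x_2 = g(2.678673) = 2.645954
x_3 = g(2.645954) = 2.645751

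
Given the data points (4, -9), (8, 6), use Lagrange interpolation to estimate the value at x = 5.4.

Lagrange interpolation formula:
P(x) = Σ yᵢ × Lᵢ(x)
where Lᵢ(x) = Π_{j≠i} (x - xⱼ)/(xᵢ - xⱼ)

L_0(5.4) = (5.4 - 8)/(4 - 8) = 0.650000
L_1(5.4) = (5.4 - 4)/(8 - 4) = 0.350000

P(5.4) = (-9)×L_0(5.4) + 6×L_1(5.4)
P(5.4) = -3.750000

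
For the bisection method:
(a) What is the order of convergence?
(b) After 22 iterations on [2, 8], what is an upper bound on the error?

(a) Bisection has linear (order 1) convergence; the error is halved each step.

(b) Error bound = (b-a)/2^n = (8 - 2)/2^{22}
    = 6/2^{22}

(a) 1 (linear); (b) error ≤ 1.43e-06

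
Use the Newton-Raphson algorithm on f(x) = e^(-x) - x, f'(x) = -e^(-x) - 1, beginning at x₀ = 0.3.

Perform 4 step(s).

f(x) = e^(-x) - x
f'(x) = -e^(-x) - 1
x₀ = 0.3

Newton-Raphson formula: x_{n+1} = x_n - f(x_n)/f'(x_n)

Iteration 1:
  f(0.300000) = 0.440818
  f'(0.300000) = -1.740818
  x_1 = 0.300000 - 0.440818/(-1.740818) = 0.553225
Iteration 2:
  f(0.553225) = 0.021868
  f'(0.553225) = -1.575092
  x_2 = 0.553225 - 0.021868/(-1.575092) = 0.567108
Iteration 3:
  f(0.567108) = 0.000055
  f'(0.567108) = -1.567163
  x_3 = 0.567108 - 0.000055/(-1.567163) = 0.567143
Iteration 4:
  f(0.567143) = 0.000000
  f'(0.567143) = -1.567143
  x_4 = 0.567143 - 0.000000/(-1.567143) = 0.567143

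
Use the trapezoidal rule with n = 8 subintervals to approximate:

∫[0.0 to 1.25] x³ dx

f(x) = x³
a = 0.0, b = 1.25, n = 8
h = (b - a)/n = 0.156250

Trapezoidal rule: (h/2)[f(x₀) + 2f(x₁) + 2f(x₂) + ... + f(xₙ)]

x_0 = 0.0000, f(x_0) = 0.000000, coefficient = 1
x_1 = 0.1562, f(x_1) = 0.003815, coefficient = 2
x_2 = 0.3125, f(x_2) = 0.030518, coefficient = 2
x_3 = 0.4688, f(x_3) = 0.102997, coefficient = 2
x_4 = 0.6250, f(x_4) = 0.244141, coefficient = 2
x_5 = 0.7812, f(x_5) = 0.476837, coefficient = 2
x_6 = 0.9375, f(x_6) = 0.823975, coefficient = 2
x_7 = 1.0938, f(x_7) = 1.308441, coefficient = 2
x_8 = 1.2500, f(x_8) = 1.953125, coefficient = 1

I ≈ (0.156250/2) × 7.934570 = 0.619888
Exact value: 0.610352
Error: 0.009537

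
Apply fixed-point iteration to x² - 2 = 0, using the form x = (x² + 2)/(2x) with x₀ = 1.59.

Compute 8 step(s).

Equation: x² - 2 = 0
Fixed-point form: x = (x² + 2)/(2x)
x₀ = 1.59

x_1 = g(1.590000) = 1.423931
x_2 = g(1.423931) = 1.414247
x_3 = g(1.414247) = 1.414214
x_4 = g(1.414214) = 1.414214
x_5 = g(1.414214) = 1.414214
x_6 = g(1.414214) = 1.414214
x_7 = g(1.414214) = 1.414214
x_8 = g(1.414214) = 1.414214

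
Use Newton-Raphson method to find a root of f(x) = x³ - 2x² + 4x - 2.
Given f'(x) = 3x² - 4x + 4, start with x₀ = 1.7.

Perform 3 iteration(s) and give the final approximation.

f(x) = x³ - 2x² + 4x - 2
f'(x) = 3x² - 4x + 4
x₀ = 1.7

Newton-Raphson formula: x_{n+1} = x_n - f(x_n)/f'(x_n)

Iteration 1:
  f(1.700000) = 3.933000
  f'(1.700000) = 5.870000
  x_1 = 1.700000 - 3.933000/5.870000 = 1.029983
Iteration 2:
  f(1.029983) = 1.090875
  f'(1.029983) = 3.062663
  x_2 = 1.029983 - 1.090875/3.062663 = 0.673798
Iteration 3:
  f(0.673798) = 0.093091
  f'(0.673798) = 2.666819
  x_3 = 0.673798 - 0.093091/2.666819 = 0.638891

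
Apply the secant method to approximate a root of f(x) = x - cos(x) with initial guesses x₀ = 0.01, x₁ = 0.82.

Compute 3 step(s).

f(x) = x - cos(x)
x₀ = 0.01, x₁ = 0.82

Secant formula: x_{n+1} = x_n - f(x_n)(x_n - x_{n-1})/(f(x_n) - f(x_{n-1}))

Iteration 1:
  f(0.010000) = -0.989950
  f(0.820000) = 0.137779
  x_2 = 0.820000 - 0.137779×(0.820000 - 0.010000)/(0.137779 - (-0.989950))
       = 0.721039
Iteration 2:
  f(0.820000) = 0.137779
  f(0.721039) = -0.030081
  x_3 = 0.721039 - (-0.030081)×(0.721039 - 0.820000)/(-0.030081 - 0.137779)
       = 0.738773
Iteration 3:
  f(0.721039) = -0.030081
  f(0.738773) = -0.000522
  x_4 = 0.738773 - (-0.000522)×(0.738773 - 0.721039)/(-0.000522 - (-0.030081))
       = 0.739086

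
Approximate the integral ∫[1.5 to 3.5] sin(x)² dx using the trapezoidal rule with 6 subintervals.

f(x) = sin(x)²
a = 1.5, b = 3.5, n = 6
h = (b - a)/n = 0.333333

Trapezoidal rule: (h/2)[f(x₀) + 2f(x₁) + 2f(x₂) + ... + f(xₙ)]

x_0 = 1.5000, f(x_0) = 0.994996, coefficient = 1
x_1 = 1.8333, f(x_1) = 0.932643, coefficient = 2
x_2 = 2.1667, f(x_2) = 0.685022, coefficient = 2
x_3 = 2.5000, f(x_3) = 0.358169, coefficient = 2
x_4 = 2.8333, f(x_4) = 0.092052, coefficient = 2
x_5 = 3.1667, f(x_5) = 0.000629, coefficient = 2
x_6 = 3.5000, f(x_6) = 0.123049, coefficient = 1

I ≈ (0.333333/2) × 5.255074 = 0.875846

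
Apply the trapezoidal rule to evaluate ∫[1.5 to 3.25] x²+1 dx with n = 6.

f(x) = x²+1
a = 1.5, b = 3.25, n = 6
h = (b - a)/n = 0.291667

Trapezoidal rule: (h/2)[f(x₀) + 2f(x₁) + 2f(x₂) + ... + f(xₙ)]

x_0 = 1.5000, f(x_0) = 3.250000, coefficient = 1
x_1 = 1.7917, f(x_1) = 4.210069, coefficient = 2
x_2 = 2.0833, f(x_2) = 5.340278, coefficient = 2
x_3 = 2.3750, f(x_3) = 6.640625, coefficient = 2
x_4 = 2.6667, f(x_4) = 8.111111, coefficient = 2
x_5 = 2.9583, f(x_5) = 9.751736, coefficient = 2
x_6 = 3.2500, f(x_6) = 11.562500, coefficient = 1

I ≈ (0.291667/2) × 82.920139 = 12.092520
Exact value: 12.067708
Error: 0.024812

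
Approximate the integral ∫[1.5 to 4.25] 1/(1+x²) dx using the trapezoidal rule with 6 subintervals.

f(x) = 1/(1+x²)
a = 1.5, b = 4.25, n = 6
h = (b - a)/n = 0.458333

Trapezoidal rule: (h/2)[f(x₀) + 2f(x₁) + 2f(x₂) + ... + f(xₙ)]

x_0 = 1.5000, f(x_0) = 0.307692, coefficient = 1
x_1 = 1.9583, f(x_1) = 0.206822, coefficient = 2
x_2 = 2.4167, f(x_2) = 0.146193, coefficient = 2
x_3 = 2.8750, f(x_3) = 0.107926, coefficient = 2
x_4 = 3.3333, f(x_4) = 0.082569, coefficient = 2
x_5 = 3.7917, f(x_5) = 0.065033, coefficient = 2
x_6 = 4.2500, f(x_6) = 0.052459, coefficient = 1

I ≈ (0.458333/2) × 1.577237 = 0.361450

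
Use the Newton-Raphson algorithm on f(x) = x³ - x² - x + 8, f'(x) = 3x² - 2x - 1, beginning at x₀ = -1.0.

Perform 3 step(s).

f(x) = x³ - x² - x + 8
f'(x) = 3x² - 2x - 1
x₀ = -1.0

Newton-Raphson formula: x_{n+1} = x_n - f(x_n)/f'(x_n)

Iteration 1:
  f(-1.000000) = 7.000000
  f'(-1.000000) = 4.000000
  x_1 = -1.000000 - 7.000000/4.000000 = -2.750000
Iteration 2:
  f(-2.750000) = -17.609375
  f'(-2.750000) = 27.187500
  x_2 = -2.750000 - (-17.609375)/27.187500 = -2.102299
Iteration 3:
  f(-2.102299) = -3.608809
  f'(-2.102299) = 16.463579
  x_3 = -2.102299 - (-3.608809)/16.463579 = -1.883099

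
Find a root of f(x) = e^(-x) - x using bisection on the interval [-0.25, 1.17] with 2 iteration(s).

f(x) = e^(-x) - x
Initial interval: [-0.25, 1.17]

Iteration 1:
  c_1 = (-0.250000 + 1.170000)/2 = 0.460000
  f(c_1) = f(0.460000) = 0.171284
  f(a) × f(c) ≥ 0, new interval: [0.460000, 1.170000]
Iteration 2:
  c_2 = (0.460000 + 1.170000)/2 = 0.815000
  f(c_2) = f(0.815000) = -0.372361
  f(a) × f(c) < 0, new interval: [0.460000, 0.815000]

After 2 iteration(s), the approximation is c_2 = 0.815000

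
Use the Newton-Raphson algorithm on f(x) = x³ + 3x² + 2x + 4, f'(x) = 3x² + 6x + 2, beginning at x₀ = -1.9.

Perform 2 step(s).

f(x) = x³ + 3x² + 2x + 4
f'(x) = 3x² + 6x + 2
x₀ = -1.9

Newton-Raphson formula: x_{n+1} = x_n - f(x_n)/f'(x_n)

Iteration 1:
  f(-1.900000) = 4.171000
  f'(-1.900000) = 1.430000
  x_1 = -1.900000 - 4.171000/1.430000 = -4.816783
Iteration 2:
  f(-4.816783) = -47.785482
  f'(-4.816783) = 42.703502
  x_2 = -4.816783 - (-47.785482)/42.703502 = -3.697777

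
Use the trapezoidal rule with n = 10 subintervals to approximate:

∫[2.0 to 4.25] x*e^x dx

f(x) = x*e^x
a = 2.0, b = 4.25, n = 10
h = (b - a)/n = 0.225000

Trapezoidal rule: (h/2)[f(x₀) + 2f(x₁) + 2f(x₂) + ... + f(xₙ)]

x_0 = 2.0000, f(x_0) = 14.778112, coefficient = 1
x_1 = 2.2250, f(x_1) = 20.588999, coefficient = 2
x_2 = 2.4500, f(x_2) = 28.391449, coefficient = 2
x_3 = 2.6750, f(x_3) = 38.820536, coefficient = 2
x_4 = 2.9000, f(x_4) = 52.705022, coefficient = 2
x_5 = 3.1250, f(x_5) = 71.124672, coefficient = 2
x_6 = 3.3500, f(x_6) = 95.484158, coefficient = 2
x_7 = 3.5750, f(x_7) = 127.608269, coefficient = 2
x_8 = 3.8000, f(x_8) = 169.864501, coefficient = 2
x_9 = 4.0250, f(x_9) = 225.320743, coefficient = 2
x_10 = 4.2500, f(x_10) = 297.948002, coefficient = 1

I ≈ (0.225000/2) × 1972.542813 = 221.911066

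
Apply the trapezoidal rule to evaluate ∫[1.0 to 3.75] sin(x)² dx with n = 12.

f(x) = sin(x)²
a = 1.0, b = 3.75, n = 12
h = (b - a)/n = 0.229167

Trapezoidal rule: (h/2)[f(x₀) + 2f(x₁) + 2f(x₂) + ... + f(xₙ)]

x_0 = 1.0000, f(x_0) = 0.708073, coefficient = 1
x_1 = 1.2292, f(x_1) = 0.887760, coefficient = 2
x_2 = 1.4583, f(x_2) = 0.987405, coefficient = 2
x_3 = 1.6875, f(x_3) = 0.986442, coefficient = 2
x_4 = 1.9167, f(x_4) = 0.885068, coefficient = 2
x_5 = 2.1458, f(x_5) = 0.704210, coefficient = 2
x_6 = 2.3750, f(x_6) = 0.481199, coefficient = 2
x_7 = 2.6042, f(x_7) = 0.262069, coefficient = 2
x_8 = 2.8333, f(x_8) = 0.092052, coefficient = 2
x_9 = 3.0625, f(x_9) = 0.006243, coefficient = 2
x_10 = 3.2917, f(x_10) = 0.022354, coefficient = 2
x_11 = 3.5208, f(x_11) = 0.137059, coefficient = 2
x_12 = 3.7500, f(x_12) = 0.326682, coefficient = 1

I ≈ (0.229167/2) × 11.938476 = 1.367950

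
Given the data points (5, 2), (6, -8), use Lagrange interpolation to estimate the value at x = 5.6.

Lagrange interpolation formula:
P(x) = Σ yᵢ × Lᵢ(x)
where Lᵢ(x) = Π_{j≠i} (x - xⱼ)/(xᵢ - xⱼ)

L_0(5.6) = (5.6 - 6)/(5 - 6) = 0.400000
L_1(5.6) = (5.6 - 5)/(6 - 5) = 0.600000

P(5.6) = 2×L_0(5.6) + (-8)×L_1(5.6)
P(5.6) = -4.000000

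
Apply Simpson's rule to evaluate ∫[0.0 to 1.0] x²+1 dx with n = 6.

f(x) = x²+1
a = 0.0, b = 1.0, n = 6
h = (b - a)/n = 0.166667

Simpson's rule: (h/3)[f(x₀) + 4f(x₁) + 2f(x₂) + ... + f(xₙ)]

x_0 = 0.0000, f(x_0) = 1.000000, coefficient = 1
x_1 = 0.1667, f(x_1) = 1.027778, coefficient = 4
x_2 = 0.3333, f(x_2) = 1.111111, coefficient = 2
x_3 = 0.5000, f(x_3) = 1.250000, coefficient = 4
x_4 = 0.6667, f(x_4) = 1.444444, coefficient = 2
x_5 = 0.8333, f(x_5) = 1.694444, coefficient = 4
x_6 = 1.0000, f(x_6) = 2.000000, coefficient = 1

I ≈ (0.166667/3) × 24.000000 = 1.333333
Exact value: 1.333333
Error: 0.000000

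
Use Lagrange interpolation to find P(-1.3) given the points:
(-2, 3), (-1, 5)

Lagrange interpolation formula:
P(x) = Σ yᵢ × Lᵢ(x)
where Lᵢ(x) = Π_{j≠i} (x - xⱼ)/(xᵢ - xⱼ)

L_0(-1.3) = (-1.3 - (-1))/(-2 - (-1)) = 0.300000
L_1(-1.3) = (-1.3 - (-2))/(-1 - (-2)) = 0.700000

P(-1.3) = 3×L_0(-1.3) + 5×L_1(-1.3)
P(-1.3) = 4.400000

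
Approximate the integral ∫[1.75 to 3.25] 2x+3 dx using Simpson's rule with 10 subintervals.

f(x) = 2x+3
a = 1.75, b = 3.25, n = 10
h = (b - a)/n = 0.150000

Simpson's rule: (h/3)[f(x₀) + 4f(x₁) + 2f(x₂) + ... + f(xₙ)]

x_0 = 1.7500, f(x_0) = 6.500000, coefficient = 1
x_1 = 1.9000, f(x_1) = 6.800000, coefficient = 4
x_2 = 2.0500, f(x_2) = 7.100000, coefficient = 2
x_3 = 2.2000, f(x_3) = 7.400000, coefficient = 4
x_4 = 2.3500, f(x_4) = 7.700000, coefficient = 2
x_5 = 2.5000, f(x_5) = 8.000000, coefficient = 4
x_6 = 2.6500, f(x_6) = 8.300000, coefficient = 2
x_7 = 2.8000, f(x_7) = 8.600000, coefficient = 4
x_8 = 2.9500, f(x_8) = 8.900000, coefficient = 2
x_9 = 3.1000, f(x_9) = 9.200000, coefficient = 4
x_10 = 3.2500, f(x_10) = 9.500000, coefficient = 1

I ≈ (0.150000/3) × 240.000000 = 12.000000
Exact value: 12.000000
Error: 0.000000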